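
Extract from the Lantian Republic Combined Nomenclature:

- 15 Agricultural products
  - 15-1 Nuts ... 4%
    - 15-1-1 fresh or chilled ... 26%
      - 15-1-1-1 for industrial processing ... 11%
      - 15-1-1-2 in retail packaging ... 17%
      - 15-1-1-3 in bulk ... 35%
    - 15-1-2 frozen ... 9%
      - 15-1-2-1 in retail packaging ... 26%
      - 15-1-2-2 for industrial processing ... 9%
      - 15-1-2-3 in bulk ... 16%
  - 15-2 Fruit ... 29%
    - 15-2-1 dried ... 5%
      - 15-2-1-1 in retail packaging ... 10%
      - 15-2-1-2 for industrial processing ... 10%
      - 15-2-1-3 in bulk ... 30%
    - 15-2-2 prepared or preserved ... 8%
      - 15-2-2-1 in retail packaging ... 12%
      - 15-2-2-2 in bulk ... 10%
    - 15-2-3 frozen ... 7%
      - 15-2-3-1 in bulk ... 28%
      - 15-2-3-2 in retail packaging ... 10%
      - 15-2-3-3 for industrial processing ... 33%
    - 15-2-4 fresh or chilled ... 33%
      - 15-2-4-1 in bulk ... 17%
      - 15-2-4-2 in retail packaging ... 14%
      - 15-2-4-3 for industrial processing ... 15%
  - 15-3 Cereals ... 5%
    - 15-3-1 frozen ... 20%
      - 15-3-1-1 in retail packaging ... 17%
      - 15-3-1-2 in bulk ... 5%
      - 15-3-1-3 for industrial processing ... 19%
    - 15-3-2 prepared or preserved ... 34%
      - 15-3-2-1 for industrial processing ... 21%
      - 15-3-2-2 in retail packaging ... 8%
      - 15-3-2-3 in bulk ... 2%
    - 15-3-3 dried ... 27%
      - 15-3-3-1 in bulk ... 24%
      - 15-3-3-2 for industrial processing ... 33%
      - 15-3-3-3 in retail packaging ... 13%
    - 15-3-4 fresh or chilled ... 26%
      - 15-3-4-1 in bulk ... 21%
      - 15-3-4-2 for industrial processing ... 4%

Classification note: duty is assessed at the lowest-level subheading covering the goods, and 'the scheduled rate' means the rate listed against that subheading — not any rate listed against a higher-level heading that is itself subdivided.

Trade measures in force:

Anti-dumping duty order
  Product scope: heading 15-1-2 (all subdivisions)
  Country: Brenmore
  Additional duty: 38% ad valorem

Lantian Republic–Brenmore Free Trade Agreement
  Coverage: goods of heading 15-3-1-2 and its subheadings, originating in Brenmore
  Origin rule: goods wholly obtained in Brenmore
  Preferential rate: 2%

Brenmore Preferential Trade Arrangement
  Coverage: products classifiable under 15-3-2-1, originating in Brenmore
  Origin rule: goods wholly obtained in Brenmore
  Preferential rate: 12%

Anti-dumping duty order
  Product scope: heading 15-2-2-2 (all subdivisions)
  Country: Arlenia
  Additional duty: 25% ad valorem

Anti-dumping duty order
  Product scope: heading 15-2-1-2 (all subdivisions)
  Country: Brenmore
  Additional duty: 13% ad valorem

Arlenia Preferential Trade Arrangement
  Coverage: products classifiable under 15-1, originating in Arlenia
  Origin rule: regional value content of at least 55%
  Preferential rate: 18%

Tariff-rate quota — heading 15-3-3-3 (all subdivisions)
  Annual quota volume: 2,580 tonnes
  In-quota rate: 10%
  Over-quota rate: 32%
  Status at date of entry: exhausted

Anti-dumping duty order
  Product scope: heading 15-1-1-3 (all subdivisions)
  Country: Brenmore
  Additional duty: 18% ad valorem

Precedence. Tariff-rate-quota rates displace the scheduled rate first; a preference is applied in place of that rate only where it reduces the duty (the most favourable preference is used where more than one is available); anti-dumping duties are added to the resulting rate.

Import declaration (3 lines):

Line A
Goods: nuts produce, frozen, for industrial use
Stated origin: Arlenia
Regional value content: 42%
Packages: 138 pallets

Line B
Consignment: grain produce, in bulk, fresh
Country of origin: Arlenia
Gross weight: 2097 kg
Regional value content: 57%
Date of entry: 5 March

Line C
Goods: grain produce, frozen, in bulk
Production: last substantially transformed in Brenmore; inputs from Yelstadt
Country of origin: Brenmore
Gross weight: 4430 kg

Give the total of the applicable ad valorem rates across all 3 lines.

35%

Line A: nuts → 15-1; frozen → 15-1-2; for industrial use → 15-1-2-2. Scheduled 9%. Arlenia agreement on 15-1: RVC < 55%. → 9%.
Line B: grain → 15-3; fresh → 15-3-4; in bulk → 15-3-4-1. Scheduled 21%. Arlenia agreement on 15-1: 15-3-4-1 not covered. → 21%.
Line C: grain → 15-3; frozen → 15-3-1; in bulk → 15-3-1-2. Scheduled 5%. Brenmore agreement on 15-3-1-2: not wholly obtained; Brenmore agreement on 15-3-2-1: 15-3-1-2 not covered. → 5%.
Sum: 9% + 21% + 5% = 35%.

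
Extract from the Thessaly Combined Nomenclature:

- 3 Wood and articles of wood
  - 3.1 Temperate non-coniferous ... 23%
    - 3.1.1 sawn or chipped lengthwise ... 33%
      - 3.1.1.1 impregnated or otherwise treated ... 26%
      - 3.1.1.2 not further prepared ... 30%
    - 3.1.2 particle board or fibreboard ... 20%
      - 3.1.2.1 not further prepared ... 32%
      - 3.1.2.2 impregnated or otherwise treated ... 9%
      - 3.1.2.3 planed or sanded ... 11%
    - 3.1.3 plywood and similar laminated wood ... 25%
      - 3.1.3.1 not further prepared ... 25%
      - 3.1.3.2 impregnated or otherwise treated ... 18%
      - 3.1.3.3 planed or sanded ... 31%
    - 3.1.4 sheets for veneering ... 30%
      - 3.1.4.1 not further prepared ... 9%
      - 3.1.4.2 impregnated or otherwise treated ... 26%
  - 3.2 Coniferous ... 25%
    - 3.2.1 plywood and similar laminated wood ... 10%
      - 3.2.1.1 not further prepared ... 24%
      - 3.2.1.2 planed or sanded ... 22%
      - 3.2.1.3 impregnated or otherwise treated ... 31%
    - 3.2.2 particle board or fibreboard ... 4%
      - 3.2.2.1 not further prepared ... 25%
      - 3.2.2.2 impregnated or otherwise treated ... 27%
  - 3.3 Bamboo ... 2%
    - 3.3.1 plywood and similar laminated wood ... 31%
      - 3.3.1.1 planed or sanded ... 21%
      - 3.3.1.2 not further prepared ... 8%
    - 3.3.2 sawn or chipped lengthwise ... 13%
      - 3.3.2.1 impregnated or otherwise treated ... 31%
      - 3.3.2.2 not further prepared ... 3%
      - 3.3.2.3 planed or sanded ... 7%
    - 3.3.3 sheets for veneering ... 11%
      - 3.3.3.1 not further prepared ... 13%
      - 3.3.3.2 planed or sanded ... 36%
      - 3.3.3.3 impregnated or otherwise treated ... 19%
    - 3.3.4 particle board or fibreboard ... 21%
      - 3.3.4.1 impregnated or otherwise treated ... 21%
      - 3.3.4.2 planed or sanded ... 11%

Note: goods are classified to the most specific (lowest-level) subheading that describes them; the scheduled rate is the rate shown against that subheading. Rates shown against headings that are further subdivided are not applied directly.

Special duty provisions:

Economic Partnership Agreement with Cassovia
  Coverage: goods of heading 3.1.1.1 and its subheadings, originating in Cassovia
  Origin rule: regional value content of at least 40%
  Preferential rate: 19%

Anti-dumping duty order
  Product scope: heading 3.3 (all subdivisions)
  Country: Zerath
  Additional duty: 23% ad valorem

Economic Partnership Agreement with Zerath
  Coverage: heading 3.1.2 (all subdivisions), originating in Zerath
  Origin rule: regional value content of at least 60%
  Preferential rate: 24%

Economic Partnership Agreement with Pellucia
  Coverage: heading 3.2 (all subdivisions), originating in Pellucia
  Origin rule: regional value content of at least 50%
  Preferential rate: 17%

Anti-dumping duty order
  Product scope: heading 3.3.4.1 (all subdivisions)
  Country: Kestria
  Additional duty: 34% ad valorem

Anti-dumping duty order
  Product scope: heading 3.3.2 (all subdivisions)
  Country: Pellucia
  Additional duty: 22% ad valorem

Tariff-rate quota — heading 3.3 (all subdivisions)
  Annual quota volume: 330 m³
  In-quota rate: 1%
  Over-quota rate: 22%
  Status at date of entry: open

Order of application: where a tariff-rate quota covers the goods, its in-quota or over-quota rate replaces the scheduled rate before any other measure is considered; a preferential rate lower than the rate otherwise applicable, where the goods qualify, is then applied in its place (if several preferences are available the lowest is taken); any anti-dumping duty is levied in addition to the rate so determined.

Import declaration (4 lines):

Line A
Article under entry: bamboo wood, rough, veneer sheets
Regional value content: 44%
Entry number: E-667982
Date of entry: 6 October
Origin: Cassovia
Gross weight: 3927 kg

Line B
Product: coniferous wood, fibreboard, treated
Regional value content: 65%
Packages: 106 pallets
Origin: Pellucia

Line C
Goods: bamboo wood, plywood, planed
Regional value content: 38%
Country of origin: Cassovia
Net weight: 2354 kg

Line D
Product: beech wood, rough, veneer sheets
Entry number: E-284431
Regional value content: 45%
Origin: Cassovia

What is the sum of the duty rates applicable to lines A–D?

Line A: bamboo → 3.3; veneer sheets → 3.3.3; rough → 3.3.3.1. Scheduled 13%. quota on 3.3 open → in-quota 1%; Cassovia agreement on 3.1.1.1: 3.3.3.1 not covered. → 1%.
Line B: coniferous → 3.2; fibreboard → 3.2.2; treated → 3.2.2.2. Scheduled 27%. Pellucia agreement on 3.2: RVC ≥ 50% → 17% available; preferential 17%. → 17%.
Line C: bamboo → 3.3; plywood → 3.3.1; planed → 3.3.1.1. Scheduled 21%. quota on 3.3 open → in-quota 1%; Cassovia agreement on 3.1.1.1: 3.3.1.1 not covered. → 1%.
Line D: beech → 3.1; veneer sheets → 3.1.4; rough → 3.1.4.1. Scheduled 9%. Cassovia agreement on 3.1.1.1: 3.1.4.1 not covered. → 9%.
Sum: 1% + 17% + 1% + 9% = 28%.

28%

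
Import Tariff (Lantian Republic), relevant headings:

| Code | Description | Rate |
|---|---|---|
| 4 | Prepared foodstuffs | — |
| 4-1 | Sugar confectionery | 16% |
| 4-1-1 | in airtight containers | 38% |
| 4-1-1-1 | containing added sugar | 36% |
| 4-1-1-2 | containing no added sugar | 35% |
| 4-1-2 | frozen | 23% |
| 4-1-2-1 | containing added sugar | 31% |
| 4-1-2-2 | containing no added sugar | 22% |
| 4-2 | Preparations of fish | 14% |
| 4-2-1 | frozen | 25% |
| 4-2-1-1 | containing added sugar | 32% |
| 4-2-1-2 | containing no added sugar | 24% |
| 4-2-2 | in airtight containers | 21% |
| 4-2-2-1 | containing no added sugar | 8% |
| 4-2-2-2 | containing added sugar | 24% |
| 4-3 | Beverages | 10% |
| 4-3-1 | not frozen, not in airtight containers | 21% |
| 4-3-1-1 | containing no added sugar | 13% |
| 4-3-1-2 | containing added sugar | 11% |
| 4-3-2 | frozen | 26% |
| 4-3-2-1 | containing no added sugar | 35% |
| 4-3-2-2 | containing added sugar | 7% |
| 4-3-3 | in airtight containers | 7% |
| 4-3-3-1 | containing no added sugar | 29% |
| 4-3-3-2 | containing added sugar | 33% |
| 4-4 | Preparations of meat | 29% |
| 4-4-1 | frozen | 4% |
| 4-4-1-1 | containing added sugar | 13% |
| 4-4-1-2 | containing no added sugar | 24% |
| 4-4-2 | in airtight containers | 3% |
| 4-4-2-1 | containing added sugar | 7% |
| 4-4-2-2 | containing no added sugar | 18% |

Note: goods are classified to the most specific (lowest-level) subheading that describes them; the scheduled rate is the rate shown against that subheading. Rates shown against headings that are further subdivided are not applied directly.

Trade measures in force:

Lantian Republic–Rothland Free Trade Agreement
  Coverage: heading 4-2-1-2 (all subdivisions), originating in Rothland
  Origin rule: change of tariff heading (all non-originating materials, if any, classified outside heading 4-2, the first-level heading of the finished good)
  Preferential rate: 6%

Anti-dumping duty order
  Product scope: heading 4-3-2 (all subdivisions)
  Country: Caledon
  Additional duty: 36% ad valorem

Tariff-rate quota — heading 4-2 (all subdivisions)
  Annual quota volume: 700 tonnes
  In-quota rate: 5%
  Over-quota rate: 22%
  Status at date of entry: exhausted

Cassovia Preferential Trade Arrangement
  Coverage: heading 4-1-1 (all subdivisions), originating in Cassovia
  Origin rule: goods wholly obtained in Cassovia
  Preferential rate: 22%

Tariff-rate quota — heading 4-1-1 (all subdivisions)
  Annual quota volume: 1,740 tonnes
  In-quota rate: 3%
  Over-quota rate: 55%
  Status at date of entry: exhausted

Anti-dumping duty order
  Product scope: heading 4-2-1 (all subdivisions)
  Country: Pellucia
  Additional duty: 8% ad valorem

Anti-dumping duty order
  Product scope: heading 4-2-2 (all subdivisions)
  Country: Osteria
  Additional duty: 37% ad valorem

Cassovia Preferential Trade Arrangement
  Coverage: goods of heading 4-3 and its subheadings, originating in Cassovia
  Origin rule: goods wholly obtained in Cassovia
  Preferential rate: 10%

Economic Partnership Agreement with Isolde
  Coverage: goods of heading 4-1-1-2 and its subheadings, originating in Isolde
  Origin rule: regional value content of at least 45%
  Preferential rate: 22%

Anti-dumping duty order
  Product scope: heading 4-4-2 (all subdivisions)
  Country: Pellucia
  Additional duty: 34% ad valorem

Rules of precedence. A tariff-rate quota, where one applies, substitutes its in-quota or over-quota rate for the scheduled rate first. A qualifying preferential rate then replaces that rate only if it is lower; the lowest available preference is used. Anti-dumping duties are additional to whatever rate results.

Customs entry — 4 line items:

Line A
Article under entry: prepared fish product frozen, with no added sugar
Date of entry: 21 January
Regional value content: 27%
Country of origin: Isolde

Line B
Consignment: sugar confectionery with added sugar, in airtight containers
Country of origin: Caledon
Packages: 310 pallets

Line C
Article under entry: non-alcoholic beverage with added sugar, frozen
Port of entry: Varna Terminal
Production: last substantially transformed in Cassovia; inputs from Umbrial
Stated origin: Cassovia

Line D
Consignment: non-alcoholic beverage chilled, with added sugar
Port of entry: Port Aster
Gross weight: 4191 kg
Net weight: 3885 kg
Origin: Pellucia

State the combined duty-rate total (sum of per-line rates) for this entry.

95%

Line A: prepared fish product → 4-2; frozen → 4-2-1; with no added sugar → 4-2-1-2. Scheduled 24%. quota on 4-2 exhausted → over-quota 22%; Isolde agreement on 4-1-1-2: 4-2-1-2 not covered. → 22%.
Line B: sugar confectionery → 4-1; in airtight containers → 4-1-1; with added sugar → 4-1-1-1. Scheduled 36%. quota on 4-1-1 exhausted → over-quota 55%. → 55%.
Line C: non-alcoholic beverage → 4-3; frozen → 4-3-2; with added sugar → 4-3-2-2. Scheduled 7%. Cassovia agreement on 4-1-1: 4-3-2-2 not covered; Cassovia agreement on 4-3: not wholly obtained. → 7%.
Line D: non-alcoholic beverage → 4-3; chilled → 4-3-1; with added sugar → 4-3-1-2. Scheduled 11%. No special measure applies. → 11%.
Sum: 22% + 55% + 7% + 11% = 95%.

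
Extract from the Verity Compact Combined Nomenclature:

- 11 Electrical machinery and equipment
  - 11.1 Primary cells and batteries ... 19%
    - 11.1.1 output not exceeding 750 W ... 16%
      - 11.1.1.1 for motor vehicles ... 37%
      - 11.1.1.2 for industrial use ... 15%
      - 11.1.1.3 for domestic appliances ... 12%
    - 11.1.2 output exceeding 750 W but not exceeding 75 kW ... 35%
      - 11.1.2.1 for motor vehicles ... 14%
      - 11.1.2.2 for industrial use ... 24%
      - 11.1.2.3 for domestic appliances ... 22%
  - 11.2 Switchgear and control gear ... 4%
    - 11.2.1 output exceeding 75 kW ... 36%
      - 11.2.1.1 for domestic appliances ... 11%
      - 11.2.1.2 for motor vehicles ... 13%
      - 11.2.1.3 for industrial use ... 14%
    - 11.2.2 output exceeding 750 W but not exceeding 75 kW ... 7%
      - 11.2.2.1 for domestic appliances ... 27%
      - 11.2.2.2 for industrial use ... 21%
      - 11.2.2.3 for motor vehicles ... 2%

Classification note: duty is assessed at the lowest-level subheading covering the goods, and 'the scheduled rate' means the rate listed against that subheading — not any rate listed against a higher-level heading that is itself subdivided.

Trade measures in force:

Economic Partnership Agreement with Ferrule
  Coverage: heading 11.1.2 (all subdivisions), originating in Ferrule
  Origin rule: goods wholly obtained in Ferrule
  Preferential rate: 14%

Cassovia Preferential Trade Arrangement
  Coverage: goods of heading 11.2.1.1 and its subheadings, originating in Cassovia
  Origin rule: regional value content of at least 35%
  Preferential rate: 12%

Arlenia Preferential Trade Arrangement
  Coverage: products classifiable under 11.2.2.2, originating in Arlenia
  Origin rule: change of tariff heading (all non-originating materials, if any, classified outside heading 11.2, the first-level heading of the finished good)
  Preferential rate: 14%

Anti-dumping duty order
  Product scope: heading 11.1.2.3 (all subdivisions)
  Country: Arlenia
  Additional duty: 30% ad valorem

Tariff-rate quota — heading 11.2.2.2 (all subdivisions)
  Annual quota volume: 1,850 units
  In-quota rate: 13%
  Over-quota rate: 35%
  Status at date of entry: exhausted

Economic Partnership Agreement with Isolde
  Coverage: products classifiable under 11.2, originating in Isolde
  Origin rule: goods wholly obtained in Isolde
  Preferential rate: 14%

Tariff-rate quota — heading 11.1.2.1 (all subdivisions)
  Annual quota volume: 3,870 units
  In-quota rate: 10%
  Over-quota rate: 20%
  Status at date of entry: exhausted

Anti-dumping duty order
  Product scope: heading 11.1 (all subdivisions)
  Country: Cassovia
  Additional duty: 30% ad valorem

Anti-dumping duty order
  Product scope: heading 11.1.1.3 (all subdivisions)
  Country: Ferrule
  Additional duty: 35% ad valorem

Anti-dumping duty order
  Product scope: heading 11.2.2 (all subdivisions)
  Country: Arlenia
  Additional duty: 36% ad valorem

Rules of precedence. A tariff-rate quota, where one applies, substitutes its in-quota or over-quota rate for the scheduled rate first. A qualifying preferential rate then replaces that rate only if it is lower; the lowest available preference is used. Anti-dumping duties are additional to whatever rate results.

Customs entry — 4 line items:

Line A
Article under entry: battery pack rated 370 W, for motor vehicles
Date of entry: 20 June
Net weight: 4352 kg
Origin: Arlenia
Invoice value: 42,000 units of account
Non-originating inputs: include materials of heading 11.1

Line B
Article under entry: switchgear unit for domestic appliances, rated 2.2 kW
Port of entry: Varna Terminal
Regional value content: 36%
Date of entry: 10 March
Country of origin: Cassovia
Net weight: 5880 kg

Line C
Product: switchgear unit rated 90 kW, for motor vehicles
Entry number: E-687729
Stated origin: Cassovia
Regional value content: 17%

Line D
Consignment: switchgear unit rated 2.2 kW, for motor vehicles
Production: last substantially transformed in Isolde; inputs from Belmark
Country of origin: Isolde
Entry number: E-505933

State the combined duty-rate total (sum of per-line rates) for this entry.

Line A: battery pack → 11.1; rated 370 W → 11.1.1; for motor vehicles → 11.1.1.1. Scheduled 37%. Arlenia agreement on 11.2.2.2: 11.1.1.1 not covered. → 37%.
Line B: switchgear unit → 11.2; rated 2.2 kW → 11.2.2; for domestic appliances → 11.2.2.1. Scheduled 27%. Cassovia agreement on 11.2.1.1: 11.2.2.1 not covered. → 27%.
Line C: switchgear unit → 11.2; rated 90 kW → 11.2.1; for motor vehicles → 11.2.1.2. Scheduled 13%. Cassovia agreement on 11.2.1.1: 11.2.1.2 not covered. → 13%.
Line D: switchgear unit → 11.2; rated 2.2 kW → 11.2.2; for motor vehicles → 11.2.2.3. Scheduled 2%. Isolde agreement on 11.2: not wholly obtained. → 2%.
Sum: 37% + 27% + 13% + 2% = 79%.

79%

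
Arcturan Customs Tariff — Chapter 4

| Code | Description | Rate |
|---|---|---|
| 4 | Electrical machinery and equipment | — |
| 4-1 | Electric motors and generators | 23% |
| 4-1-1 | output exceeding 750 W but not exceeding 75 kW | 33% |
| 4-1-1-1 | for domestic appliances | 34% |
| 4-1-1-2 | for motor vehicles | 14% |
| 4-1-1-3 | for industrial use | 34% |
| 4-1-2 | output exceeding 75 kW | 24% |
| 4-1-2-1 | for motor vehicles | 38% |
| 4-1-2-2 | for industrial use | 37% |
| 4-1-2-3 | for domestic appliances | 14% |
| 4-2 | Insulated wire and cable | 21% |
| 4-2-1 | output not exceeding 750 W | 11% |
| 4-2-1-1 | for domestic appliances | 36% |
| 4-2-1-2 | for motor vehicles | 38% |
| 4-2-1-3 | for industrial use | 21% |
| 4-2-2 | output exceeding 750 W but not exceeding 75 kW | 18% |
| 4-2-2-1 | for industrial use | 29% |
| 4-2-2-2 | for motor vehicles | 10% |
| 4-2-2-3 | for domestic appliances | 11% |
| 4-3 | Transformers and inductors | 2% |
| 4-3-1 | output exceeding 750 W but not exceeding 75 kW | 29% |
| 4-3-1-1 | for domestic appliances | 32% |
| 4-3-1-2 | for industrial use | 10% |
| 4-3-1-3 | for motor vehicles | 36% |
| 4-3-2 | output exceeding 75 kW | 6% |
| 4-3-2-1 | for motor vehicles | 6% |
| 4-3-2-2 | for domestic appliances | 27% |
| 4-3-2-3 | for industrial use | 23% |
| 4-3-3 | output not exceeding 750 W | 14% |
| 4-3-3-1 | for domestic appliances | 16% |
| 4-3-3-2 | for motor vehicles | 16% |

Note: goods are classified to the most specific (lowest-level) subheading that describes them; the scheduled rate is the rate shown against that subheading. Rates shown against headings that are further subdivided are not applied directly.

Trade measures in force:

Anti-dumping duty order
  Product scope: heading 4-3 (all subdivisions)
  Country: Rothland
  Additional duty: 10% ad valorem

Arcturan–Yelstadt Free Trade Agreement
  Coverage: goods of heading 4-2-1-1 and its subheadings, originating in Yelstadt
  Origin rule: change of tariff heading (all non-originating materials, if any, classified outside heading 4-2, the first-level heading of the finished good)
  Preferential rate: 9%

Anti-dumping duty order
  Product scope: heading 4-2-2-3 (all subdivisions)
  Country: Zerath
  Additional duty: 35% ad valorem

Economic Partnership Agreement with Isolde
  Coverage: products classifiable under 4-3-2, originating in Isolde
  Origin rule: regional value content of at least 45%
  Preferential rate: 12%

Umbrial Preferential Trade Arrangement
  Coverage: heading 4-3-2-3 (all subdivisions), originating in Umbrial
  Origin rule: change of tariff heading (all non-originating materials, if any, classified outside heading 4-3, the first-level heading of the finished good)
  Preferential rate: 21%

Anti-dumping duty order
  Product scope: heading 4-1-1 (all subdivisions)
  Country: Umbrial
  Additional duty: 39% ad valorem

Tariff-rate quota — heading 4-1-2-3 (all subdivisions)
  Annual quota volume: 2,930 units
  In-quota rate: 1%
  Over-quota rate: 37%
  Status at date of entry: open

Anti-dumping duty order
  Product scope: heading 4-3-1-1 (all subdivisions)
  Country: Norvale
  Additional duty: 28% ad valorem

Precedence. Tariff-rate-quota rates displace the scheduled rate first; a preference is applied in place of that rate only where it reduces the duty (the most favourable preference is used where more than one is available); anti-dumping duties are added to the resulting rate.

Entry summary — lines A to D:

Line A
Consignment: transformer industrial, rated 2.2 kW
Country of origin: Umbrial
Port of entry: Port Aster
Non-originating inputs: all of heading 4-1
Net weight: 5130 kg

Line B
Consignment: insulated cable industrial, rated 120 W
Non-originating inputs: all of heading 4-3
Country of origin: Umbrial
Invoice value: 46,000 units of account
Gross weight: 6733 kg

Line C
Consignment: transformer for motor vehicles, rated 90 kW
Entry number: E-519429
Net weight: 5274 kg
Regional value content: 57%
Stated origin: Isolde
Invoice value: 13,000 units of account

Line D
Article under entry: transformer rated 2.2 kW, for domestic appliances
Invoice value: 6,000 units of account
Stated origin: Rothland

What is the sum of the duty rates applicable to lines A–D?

Line A: transformer → 4-3; rated 2.2 kW → 4-3-1; industrial → 4-3-1-2. Scheduled 10%. Umbrial agreement on 4-3-2-3: 4-3-1-2 not covered. → 10%.
Line B: insulated cable → 4-2; rated 120 W → 4-2-1; industrial → 4-2-1-3. Scheduled 21%. Umbrial agreement on 4-3-2-3: 4-2-1-3 not covered. → 21%.
Line C: transformer → 4-3; rated 90 kW → 4-3-2; for motor vehicles → 4-3-2-1. Scheduled 6%. Isolde agreement on 4-3-2: RVC ≥ 45% → 12% available; preference 12% not lower than 6% → no reduction. → 6%.
Line D: transformer → 4-3; rated 2.2 kW → 4-3-1; for domestic appliances → 4-3-1-1. Scheduled 32%. anti-dumping (Rothland, 4-3): +10%; total 32% + 10% = 42%. → 42%.
Sum: 10% + 21% + 6% + 42% = 79%.

79%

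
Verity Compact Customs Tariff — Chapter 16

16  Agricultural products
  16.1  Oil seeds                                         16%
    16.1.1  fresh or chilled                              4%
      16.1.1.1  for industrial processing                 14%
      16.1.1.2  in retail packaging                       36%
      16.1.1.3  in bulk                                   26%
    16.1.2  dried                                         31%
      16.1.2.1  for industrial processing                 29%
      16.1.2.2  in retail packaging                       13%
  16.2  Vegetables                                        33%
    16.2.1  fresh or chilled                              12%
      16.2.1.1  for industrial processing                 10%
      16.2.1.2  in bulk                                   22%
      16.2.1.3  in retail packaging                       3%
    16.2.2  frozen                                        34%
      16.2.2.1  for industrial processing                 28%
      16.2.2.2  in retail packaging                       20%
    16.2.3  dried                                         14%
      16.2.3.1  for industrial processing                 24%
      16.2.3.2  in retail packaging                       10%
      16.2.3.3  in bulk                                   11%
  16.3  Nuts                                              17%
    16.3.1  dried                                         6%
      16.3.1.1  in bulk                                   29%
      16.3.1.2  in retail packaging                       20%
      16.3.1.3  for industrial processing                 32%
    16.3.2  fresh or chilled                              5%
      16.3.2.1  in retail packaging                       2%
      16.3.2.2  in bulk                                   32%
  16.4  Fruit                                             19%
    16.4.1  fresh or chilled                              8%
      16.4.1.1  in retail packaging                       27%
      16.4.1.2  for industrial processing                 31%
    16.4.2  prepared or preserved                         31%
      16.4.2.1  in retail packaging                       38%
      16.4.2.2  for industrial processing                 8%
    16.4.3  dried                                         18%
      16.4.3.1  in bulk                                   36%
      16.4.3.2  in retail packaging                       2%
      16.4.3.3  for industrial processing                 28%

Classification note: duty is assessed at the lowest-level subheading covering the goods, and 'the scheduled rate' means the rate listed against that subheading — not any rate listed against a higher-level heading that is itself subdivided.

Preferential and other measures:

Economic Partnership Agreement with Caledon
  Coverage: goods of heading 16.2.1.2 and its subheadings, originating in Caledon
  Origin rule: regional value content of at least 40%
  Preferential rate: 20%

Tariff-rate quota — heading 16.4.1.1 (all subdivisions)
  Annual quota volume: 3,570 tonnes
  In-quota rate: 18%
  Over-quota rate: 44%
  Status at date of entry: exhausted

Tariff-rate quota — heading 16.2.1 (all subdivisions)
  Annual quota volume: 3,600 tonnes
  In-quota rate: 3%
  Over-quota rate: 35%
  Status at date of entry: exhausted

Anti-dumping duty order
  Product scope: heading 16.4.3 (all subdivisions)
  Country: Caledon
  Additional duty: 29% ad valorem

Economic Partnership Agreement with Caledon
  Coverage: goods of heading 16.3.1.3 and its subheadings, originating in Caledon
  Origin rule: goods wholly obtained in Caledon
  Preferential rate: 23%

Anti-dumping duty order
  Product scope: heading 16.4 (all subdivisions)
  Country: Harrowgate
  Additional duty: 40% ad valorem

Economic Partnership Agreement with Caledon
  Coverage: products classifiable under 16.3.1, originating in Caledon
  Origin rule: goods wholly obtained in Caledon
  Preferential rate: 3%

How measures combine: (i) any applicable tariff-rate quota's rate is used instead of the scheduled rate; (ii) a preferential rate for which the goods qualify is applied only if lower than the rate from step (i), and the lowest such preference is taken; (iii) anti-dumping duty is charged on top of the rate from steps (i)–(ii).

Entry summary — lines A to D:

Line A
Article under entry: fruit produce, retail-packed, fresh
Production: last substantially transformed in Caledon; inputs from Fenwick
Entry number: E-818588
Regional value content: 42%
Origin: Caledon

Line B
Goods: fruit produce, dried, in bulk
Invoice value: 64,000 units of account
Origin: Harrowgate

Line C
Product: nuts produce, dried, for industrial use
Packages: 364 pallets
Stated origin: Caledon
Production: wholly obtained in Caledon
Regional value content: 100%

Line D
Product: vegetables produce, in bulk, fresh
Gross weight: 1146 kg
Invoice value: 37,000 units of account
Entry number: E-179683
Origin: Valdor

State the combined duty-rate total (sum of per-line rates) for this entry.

Line A: fruit → 16.4; fresh → 16.4.1; retail-packed → 16.4.1.1. Scheduled 27%. quota on 16.4.1.1 exhausted → over-quota 44%; Caledon agreement on 16.2.1.2: 16.4.1.1 not covered; Caledon agreement on 16.3.1.3: 16.4.1.1 not covered; Caledon agreement on 16.3.1: 16.4.1.1 not covered. → 44%.
Line B: fruit → 16.4; dried → 16.4.3; in bulk → 16.4.3.1. Scheduled 36%. anti-dumping (Harrowgate, 16.4): +40%; total 36% + 40% = 76%. → 76%.
Line C: nuts → 16.3; dried → 16.3.1; for industrial use → 16.3.1.3. Scheduled 32%. Caledon agreement on 16.2.1.2: 16.3.1.3 not covered; Caledon agreement on 16.3.1.3: wholly obtained → 23% available; Caledon agreement on 16.3.1: wholly obtained → 3% available; preferential 3%. → 3%.
Line D: vegetables → 16.2; fresh → 16.2.1; in bulk → 16.2.1.2. Scheduled 22%. quota on 16.2.1 exhausted → over-quota 35%. → 35%.
Sum: 44% + 76% + 3% + 35% = 158%.

158%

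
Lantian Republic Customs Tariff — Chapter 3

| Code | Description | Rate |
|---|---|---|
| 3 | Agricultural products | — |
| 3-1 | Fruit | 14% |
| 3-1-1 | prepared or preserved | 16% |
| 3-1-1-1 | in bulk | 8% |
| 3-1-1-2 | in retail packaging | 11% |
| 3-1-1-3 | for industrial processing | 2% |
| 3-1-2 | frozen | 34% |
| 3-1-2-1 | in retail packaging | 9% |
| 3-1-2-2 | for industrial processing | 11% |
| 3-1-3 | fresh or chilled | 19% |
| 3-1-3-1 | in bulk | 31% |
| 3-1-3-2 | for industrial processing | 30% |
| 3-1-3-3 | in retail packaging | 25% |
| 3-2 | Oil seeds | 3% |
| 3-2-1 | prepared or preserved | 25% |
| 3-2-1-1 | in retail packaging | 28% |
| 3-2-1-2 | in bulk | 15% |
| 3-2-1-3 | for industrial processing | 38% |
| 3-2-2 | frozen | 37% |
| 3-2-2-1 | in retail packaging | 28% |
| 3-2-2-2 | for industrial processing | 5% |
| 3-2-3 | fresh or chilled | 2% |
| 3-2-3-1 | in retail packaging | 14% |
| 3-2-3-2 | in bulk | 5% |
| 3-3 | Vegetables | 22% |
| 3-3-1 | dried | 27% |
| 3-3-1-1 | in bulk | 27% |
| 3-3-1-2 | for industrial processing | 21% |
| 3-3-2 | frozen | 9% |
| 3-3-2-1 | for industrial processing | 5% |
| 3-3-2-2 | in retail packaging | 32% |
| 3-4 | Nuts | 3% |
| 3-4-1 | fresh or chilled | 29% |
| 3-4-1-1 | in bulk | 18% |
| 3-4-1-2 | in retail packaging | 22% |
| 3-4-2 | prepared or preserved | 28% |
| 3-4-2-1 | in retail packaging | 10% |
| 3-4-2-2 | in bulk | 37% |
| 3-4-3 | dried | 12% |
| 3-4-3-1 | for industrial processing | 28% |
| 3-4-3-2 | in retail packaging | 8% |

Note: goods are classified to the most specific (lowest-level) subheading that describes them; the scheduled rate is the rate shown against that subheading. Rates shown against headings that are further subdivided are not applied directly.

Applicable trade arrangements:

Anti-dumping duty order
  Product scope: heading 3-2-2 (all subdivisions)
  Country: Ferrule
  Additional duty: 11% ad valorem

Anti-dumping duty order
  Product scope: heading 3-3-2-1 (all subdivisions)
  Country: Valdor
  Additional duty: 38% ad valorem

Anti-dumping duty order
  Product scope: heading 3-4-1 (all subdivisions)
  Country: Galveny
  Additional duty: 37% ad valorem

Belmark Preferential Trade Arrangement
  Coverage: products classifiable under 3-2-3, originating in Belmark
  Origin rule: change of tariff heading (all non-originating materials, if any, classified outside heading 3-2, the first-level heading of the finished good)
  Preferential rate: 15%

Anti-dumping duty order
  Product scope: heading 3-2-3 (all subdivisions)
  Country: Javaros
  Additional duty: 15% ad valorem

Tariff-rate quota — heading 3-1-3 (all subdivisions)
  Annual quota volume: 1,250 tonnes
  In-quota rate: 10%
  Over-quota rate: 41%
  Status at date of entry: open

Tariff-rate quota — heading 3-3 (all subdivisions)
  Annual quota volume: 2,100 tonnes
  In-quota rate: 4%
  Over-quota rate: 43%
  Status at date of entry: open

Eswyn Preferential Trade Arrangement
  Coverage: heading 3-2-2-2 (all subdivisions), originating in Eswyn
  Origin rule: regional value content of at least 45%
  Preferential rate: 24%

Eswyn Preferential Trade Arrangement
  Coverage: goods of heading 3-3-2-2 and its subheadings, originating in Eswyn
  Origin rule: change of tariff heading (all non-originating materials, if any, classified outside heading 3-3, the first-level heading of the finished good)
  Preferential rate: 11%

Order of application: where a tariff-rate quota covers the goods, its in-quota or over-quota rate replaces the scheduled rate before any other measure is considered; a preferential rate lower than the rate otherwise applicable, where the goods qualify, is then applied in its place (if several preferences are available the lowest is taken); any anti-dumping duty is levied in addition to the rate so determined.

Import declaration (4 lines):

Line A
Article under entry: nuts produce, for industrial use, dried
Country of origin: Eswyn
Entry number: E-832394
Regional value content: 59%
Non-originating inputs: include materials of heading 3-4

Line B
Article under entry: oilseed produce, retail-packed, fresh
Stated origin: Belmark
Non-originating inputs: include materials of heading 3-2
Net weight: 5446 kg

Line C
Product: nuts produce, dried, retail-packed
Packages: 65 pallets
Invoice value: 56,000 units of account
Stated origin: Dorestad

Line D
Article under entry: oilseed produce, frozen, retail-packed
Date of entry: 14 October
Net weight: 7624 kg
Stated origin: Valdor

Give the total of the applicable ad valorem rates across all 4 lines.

78%

Line A: nuts → 3-4; dried → 3-4-3; for industrial use → 3-4-3-1. Scheduled 28%. Eswyn agreement on 3-2-2-2: 3-4-3-1 not covered; Eswyn agreement on 3-3-2-2: 3-4-3-1 not covered. → 28%.
Line B: oilseed → 3-2; fresh → 3-2-3; retail-packed → 3-2-3-1. Scheduled 14%. Belmark agreement on 3-2-3: CTH not met. → 14%.
Line C: nuts → 3-4; dried → 3-4-3; retail-packed → 3-4-3-2. Scheduled 8%. No special measure applies. → 8%.
Line D: oilseed → 3-2; frozen → 3-2-2; retail-packed → 3-2-2-1. Scheduled 28%. No special measure applies. → 28%.
Sum: 28% + 14% + 8% + 28% = 78%.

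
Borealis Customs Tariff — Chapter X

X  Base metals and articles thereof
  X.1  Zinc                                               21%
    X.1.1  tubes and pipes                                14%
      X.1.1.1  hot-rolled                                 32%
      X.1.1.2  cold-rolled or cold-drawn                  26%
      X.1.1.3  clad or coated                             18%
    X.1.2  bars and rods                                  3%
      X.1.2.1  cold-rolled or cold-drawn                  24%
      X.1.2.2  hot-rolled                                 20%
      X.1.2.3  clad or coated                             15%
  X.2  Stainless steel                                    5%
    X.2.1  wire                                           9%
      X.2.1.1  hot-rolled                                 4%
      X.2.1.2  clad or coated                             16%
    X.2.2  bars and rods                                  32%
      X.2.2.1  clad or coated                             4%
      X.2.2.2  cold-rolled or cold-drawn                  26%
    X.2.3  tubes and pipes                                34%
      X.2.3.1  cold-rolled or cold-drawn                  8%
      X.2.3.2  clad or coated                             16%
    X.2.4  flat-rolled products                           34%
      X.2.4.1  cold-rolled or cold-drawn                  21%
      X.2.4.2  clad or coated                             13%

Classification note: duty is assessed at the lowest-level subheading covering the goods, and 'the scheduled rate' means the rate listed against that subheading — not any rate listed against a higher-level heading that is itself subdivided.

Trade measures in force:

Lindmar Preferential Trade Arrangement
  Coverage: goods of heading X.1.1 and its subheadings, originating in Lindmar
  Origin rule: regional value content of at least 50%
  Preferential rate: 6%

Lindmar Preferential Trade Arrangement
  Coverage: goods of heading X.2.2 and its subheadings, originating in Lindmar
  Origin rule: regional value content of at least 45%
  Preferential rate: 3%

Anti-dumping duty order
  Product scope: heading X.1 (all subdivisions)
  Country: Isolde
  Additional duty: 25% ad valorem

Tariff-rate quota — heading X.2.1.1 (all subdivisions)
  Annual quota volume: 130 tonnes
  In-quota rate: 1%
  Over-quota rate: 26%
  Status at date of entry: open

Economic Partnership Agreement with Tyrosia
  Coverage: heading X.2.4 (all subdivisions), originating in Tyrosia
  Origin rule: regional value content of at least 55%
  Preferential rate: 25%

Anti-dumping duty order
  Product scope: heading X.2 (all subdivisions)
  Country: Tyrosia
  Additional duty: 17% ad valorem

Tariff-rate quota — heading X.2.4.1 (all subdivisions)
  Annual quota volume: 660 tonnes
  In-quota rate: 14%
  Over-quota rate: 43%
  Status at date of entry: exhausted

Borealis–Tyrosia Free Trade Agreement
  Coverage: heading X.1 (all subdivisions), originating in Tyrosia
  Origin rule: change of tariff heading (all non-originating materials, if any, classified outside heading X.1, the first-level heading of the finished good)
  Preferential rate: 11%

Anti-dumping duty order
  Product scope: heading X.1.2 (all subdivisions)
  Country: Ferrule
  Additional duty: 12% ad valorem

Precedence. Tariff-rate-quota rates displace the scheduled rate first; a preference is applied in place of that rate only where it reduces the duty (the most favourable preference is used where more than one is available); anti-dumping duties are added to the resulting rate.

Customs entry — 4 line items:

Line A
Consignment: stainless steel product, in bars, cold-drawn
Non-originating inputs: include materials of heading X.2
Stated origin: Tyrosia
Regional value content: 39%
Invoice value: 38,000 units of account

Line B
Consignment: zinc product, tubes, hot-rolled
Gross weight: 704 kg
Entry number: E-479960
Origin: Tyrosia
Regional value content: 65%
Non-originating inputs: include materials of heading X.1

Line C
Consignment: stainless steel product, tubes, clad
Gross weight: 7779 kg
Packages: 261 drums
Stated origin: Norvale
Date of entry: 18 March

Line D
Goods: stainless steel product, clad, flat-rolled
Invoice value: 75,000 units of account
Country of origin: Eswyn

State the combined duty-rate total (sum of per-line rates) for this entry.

104%

Line A: stainless steel → X.2; in bars → X.2.2; cold-drawn → X.2.2.2. Scheduled 26%. Tyrosia agreement on X.2.4: X.2.2.2 not covered; Tyrosia agreement on X.1: X.2.2.2 not covered; anti-dumping (Tyrosia, X.2): +17%; total 26% + 17% = 43%. → 43%.
Line B: zinc → X.1; tubes → X.1.1; hot-rolled → X.1.1.1. Scheduled 32%. Tyrosia agreement on X.2.4: X.1.1.1 not covered; Tyrosia agreement on X.1: CTH not met. → 32%.
Line C: stainless steel → X.2; tubes → X.2.3; clad → X.2.3.2. Scheduled 16%. No special measure applies. → 16%.
Line D: stainless steel → X.2; flat-rolled → X.2.4; clad → X.2.4.2. Scheduled 13%. No special measure applies. → 13%.
Sum: 43% + 32% + 16% + 13% = 104%.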